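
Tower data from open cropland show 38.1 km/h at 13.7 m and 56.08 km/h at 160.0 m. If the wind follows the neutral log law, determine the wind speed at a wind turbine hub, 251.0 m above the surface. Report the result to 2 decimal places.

Log law: V ∝ ln(z/z₀). From the pair, with r = V₁/V₂ = 0.67939,
ln z₀ = (ln z₁ − r·ln z₂)/(1 − r) = (2.6174 − 0.67939×5.0752)/0.32061 = -2.5907 → z₀ = 0.07497 m
V₃ = V₁ · ln(z₃/z₀)/ln(z₁/z₀) = 38.1 × 8.1161/5.2081 = 59.3740 km/h

59.37 km/h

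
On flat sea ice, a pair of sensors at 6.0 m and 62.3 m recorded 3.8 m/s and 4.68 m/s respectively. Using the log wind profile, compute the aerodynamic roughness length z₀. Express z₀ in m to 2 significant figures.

Log law: V(z) ∝ ln(z/z₀). With r = V₁/V₂ = 3.8/4.68 = 0.81197,
r · ln(z₂/z₀) = ln(z₁/z₀) ⇒ ln z₀ = (ln z₁ − r·ln z₂)/(1 − r)
ln z₀ = (1.79176 − 0.81197×4.13196) / 0.18803 = -8.3137
z₀ = exp(-8.3137) = 0.0002451 m

z₀ ≈ 0.00025 m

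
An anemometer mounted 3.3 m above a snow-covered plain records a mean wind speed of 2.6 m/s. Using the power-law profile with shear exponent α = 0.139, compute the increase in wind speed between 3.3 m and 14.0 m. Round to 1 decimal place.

Power law: V₂ = V₁ · (z₂/z₁)^α = 2.6 × (4.2424)^0.139 = 3.1784 m/s
ΔV = 3.1784 − 2.6 = 0.5784 m/s

0.6 m/s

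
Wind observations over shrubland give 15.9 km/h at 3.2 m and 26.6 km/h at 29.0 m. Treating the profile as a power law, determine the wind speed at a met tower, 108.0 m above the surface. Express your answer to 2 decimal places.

36.16 km/h

First find α: α = ln(V₂/V₁)/ln(z₂/z₁) = ln(26.6/15.9)/ln(29.0/3.2) = 0.51459/2.20415 = 0.2335
Extrapolate from 29.0 m to 108.0 m: V₃ = 26.6 × (108.0/29.0)^0.2335 = 26.6 × 1.3593 = 36.1573 km/h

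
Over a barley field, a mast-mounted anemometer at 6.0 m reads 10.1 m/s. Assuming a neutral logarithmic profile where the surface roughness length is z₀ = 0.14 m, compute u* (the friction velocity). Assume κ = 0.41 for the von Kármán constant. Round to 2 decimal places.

u* ≈ 1.10 m/s

Log law: V(z) = (u*/κ) · ln(z/z₀) ⇒ u* = κ · V / ln(z/z₀)
u* = 0.41 × 10.1 / ln(6.0/0.14) = 0.41 × 10.1 / 3.7579
   = 4.1410 / 3.7579 = 1.1020 m/s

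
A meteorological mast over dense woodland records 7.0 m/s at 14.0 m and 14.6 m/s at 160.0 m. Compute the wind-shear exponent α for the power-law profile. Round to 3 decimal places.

α ≈ 0.302

Power law: V₂/V₁ = (z₂/z₁)^α ⇒ α = ln(V₂/V₁) / ln(z₂/z₁)
α = ln(14.6/7.0) / ln(160.0/14.0) = ln(2.0857) / ln(11.4286)
  = 0.73511 / 2.43612 = 0.30176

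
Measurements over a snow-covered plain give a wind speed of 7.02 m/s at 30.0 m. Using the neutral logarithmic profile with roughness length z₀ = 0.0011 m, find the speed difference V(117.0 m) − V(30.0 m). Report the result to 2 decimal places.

0.94 m/s

Log law: V₂ = V₁ · ln(z₂/z₀)/ln(z₁/z₀) = 7.02 × 11.5746/10.2136 = 7.9554 m/s
ΔV = 7.9554 − 7.02 = 0.9354 m/s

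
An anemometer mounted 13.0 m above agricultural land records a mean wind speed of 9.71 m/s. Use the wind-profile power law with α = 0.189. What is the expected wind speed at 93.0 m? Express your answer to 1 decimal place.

Power-law profile: V₂ = V₁ · (z₂/z₁)^α
V₂ = 9.71 × (93.0/13.0)^0.189 = 9.71 × (7.1538)^0.189
    = 9.71 × 1.4505 = 14.0840 m/s

14.1 m/s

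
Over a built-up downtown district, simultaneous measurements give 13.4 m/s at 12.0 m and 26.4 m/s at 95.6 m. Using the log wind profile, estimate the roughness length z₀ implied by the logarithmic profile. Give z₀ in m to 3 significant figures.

z₀ ≈ 1.41 m

Log law: V(z) ∝ ln(z/z₀). With r = V₁/V₂ = 13.4/26.4 = 0.50758,
r · ln(z₂/z₀) = ln(z₁/z₀) ⇒ ln z₀ = (ln z₁ − r·ln z₂)/(1 − r)
ln z₀ = (2.48491 − 0.50758×4.56017) / 0.49242 = 0.3458
z₀ = exp(0.3458) = 1.413 m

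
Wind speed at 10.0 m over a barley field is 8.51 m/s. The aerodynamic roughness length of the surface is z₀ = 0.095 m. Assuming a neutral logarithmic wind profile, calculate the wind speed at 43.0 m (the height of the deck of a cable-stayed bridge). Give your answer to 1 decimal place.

Log law: V(z) ∝ ln(z/z₀), so V₂/V₁ = ln(z₂/z₀) / ln(z₁/z₀).
ln(43.0/0.095) = 6.1151, ln(10.0/0.095) = 4.6565
V₂ = 8.51 × 6.1151/4.6565 = 8.51 × 1.3132 = 11.1757 m/s

11.2 m/s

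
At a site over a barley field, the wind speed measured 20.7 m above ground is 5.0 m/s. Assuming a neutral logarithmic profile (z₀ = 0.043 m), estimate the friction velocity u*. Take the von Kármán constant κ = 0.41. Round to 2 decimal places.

u* ≈ 0.33 m/s

Log law: V(z) = (u*/κ) · ln(z/z₀) ⇒ u* = κ · V / ln(z/z₀)
u* = 0.41 × 5.0 / ln(20.7/0.043) = 0.41 × 5.0 / 6.1767
   = 2.0500 / 6.1767 = 0.3319 m/s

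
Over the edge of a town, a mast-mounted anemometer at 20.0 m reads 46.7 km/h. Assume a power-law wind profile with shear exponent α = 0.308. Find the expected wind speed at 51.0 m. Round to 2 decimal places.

62.31 km/h

Power-law profile: V₂ = V₁ · (z₂/z₁)^α
V₂ = 46.7 × (51.0/20.0)^0.308 = 46.7 × (2.5500)^0.308
    = 46.7 × 1.3342 = 62.3062 km/h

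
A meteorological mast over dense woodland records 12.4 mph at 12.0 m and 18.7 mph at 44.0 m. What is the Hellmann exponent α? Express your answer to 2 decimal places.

Power law: V₂/V₁ = (z₂/z₁)^α ⇒ α = ln(V₂/V₁) / ln(z₂/z₁)
α = ln(18.7/12.4) / ln(44.0/12.0) = ln(1.5081) / ln(3.6667)
  = 0.41083 / 1.29928 = 0.31620

α ≈ 0.32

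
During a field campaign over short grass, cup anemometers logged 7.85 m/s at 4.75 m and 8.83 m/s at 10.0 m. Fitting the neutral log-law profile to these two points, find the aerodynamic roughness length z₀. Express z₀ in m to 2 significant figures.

z₀ ≈ 0.012 m

Log law: V(z) ∝ ln(z/z₀). With r = V₁/V₂ = 7.85/8.83 = 0.88901,
r · ln(z₂/z₀) = ln(z₁/z₀) ⇒ ln z₀ = (ln z₁ − r·ln z₂)/(1 − r)
ln z₀ = (1.55814 − 0.88901×2.30259) / 0.11099 = -4.4050
z₀ = exp(-4.4050) = 0.01222 m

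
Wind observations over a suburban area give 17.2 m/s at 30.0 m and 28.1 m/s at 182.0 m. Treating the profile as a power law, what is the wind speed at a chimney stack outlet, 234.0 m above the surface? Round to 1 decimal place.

First find α: α = ln(V₂/V₁)/ln(z₂/z₁) = ln(28.1/17.2)/ln(182.0/30.0) = 0.49086/1.80281 = 0.2723
Extrapolate from 182.0 m to 234.0 m: V₃ = 28.1 × (234.0/182.0)^0.2723 = 28.1 × 1.0708 = 30.0901 m/s

30.1 m/s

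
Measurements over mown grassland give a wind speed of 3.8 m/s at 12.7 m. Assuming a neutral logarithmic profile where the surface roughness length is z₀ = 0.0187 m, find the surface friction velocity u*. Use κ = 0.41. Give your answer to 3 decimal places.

Log law: V(z) = (u*/κ) · ln(z/z₀) ⇒ u* = κ · V / ln(z/z₀)
u* = 0.41 × 3.8 / ln(12.7/0.0187) = 0.41 × 3.8 / 6.5208
   = 1.5580 / 6.5208 = 0.2389 m/s

u* ≈ 0.239 m/s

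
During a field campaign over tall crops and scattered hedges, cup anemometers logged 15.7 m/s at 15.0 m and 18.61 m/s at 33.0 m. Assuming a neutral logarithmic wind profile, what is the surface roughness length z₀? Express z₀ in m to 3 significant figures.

z₀ ≈ 0.213 m

Log law: V(z) ∝ ln(z/z₀). With r = V₁/V₂ = 15.7/18.61 = 0.84363,
r · ln(z₂/z₀) = ln(z₁/z₀) ⇒ ln z₀ = (ln z₁ − r·ln z₂)/(1 − r)
ln z₀ = (2.70805 − 0.84363×3.49651) / 0.15637 = -1.5458
z₀ = exp(-1.5458) = 0.2131 m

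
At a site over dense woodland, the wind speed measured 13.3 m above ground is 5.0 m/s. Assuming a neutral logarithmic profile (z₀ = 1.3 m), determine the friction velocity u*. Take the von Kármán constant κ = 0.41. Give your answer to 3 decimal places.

Log law: V(z) = (u*/κ) · ln(z/z₀) ⇒ u* = κ · V / ln(z/z₀)
u* = 0.41 × 5.0 / ln(13.3/1.3) = 0.41 × 5.0 / 2.3254
   = 2.0500 / 2.3254 = 0.8816 m/s

u* ≈ 0.882 m/s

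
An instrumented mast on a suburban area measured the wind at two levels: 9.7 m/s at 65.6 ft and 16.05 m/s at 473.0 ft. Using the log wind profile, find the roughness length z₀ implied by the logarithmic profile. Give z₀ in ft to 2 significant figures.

Log law: V(z) ∝ ln(z/z₀). With r = V₁/V₂ = 9.7/16.05 = 0.60436,
r · ln(z₂/z₀) = ln(z₁/z₀) ⇒ ln z₀ = (ln z₁ − r·ln z₂)/(1 − r)
ln z₀ = (4.18358 − 0.60436×6.15910) / 0.39564 = 1.1659
z₀ = exp(1.1659) = 3.209 ft

z₀ ≈ 3.2 ft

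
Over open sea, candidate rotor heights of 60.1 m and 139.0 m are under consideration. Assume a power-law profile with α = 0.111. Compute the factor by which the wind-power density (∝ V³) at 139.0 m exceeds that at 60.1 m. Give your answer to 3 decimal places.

1.322

Speed ratio: V_B/V_A = (z_B/z_A)^α = (139.0/60.1)^0.111 = (2.3128)^0.111 = 1.09754
Power-density ratio: P_B/P_A = (V_B/V_A)³ = (1.09754)³ = 1.32208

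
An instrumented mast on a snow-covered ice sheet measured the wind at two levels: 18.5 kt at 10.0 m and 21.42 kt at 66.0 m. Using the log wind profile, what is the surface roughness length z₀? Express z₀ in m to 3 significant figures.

z₀ ≈ 0.0000642 m

Log law: V(z) ∝ ln(z/z₀). With r = V₁/V₂ = 18.5/21.42 = 0.86368,
r · ln(z₂/z₀) = ln(z₁/z₀) ⇒ ln z₀ = (ln z₁ − r·ln z₂)/(1 − r)
ln z₀ = (2.30259 − 0.86368×4.18965) / 0.13632 = -9.6532
z₀ = exp(-9.6532) = 0.00006422 m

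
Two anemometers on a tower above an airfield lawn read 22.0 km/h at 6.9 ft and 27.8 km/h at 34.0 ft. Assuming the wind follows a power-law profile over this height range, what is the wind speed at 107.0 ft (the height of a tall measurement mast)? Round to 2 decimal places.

First find α: α = ln(V₂/V₁)/ln(z₂/z₁) = ln(27.8/22.0)/ln(34.0/6.9) = 0.23399/1.59484 = 0.1467
Extrapolate from 34.0 ft to 107.0 ft: V₃ = 27.8 × (107.0/34.0)^0.1467 = 27.8 × 1.1832 = 32.8925 km/h

32.89 km/h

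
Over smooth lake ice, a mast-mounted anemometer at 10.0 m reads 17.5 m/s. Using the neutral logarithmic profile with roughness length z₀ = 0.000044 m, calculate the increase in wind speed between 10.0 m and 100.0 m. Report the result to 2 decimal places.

3.27 m/s

Log law: V₂ = V₁ · ln(z₂/z₀)/ln(z₁/z₀) = 17.5 × 14.6365/12.3339 = 20.7670 m/s
ΔV = 20.7670 − 17.5 = 3.2670 m/s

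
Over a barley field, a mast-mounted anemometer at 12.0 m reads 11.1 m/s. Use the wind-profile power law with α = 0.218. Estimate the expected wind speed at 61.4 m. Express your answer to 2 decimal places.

Power-law profile: V₂ = V₁ · (z₂/z₁)^α
V₂ = 11.1 × (61.4/12.0)^0.218 = 11.1 × (5.1167)^0.218
    = 11.1 × 1.4274 = 15.8446 m/s

15.84 m/s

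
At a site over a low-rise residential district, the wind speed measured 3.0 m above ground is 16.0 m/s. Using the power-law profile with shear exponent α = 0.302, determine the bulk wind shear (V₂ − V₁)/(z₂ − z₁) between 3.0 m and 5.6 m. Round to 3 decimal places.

1.276 m/s/m

Power law: V₂ = V₁ · (z₂/z₁)^α = 16.0 × (1.8667)^0.302 = 19.3189 m/s
ΔV/Δz = (19.3189 − 16.0)/(5.6 − 3.0) = 3.3189/2.6000 = 1.27650 m/s/m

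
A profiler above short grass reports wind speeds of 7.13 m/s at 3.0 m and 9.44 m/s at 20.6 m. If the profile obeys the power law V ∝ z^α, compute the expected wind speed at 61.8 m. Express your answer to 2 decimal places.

11.08 m/s

First find α: α = ln(V₂/V₁)/ln(z₂/z₁) = ln(9.44/7.13)/ln(20.6/3.0) = 0.28064/1.92668 = 0.1457
Extrapolate from 20.6 m to 61.8 m: V₃ = 9.44 × (61.8/20.6)^0.1457 = 9.44 × 1.1735 = 11.0782 m/s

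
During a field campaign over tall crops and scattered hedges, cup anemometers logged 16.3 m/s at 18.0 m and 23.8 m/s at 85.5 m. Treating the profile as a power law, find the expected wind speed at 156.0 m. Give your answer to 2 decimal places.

First find α: α = ln(V₂/V₁)/ln(z₂/z₁) = ln(23.8/16.3)/ln(85.5/18.0) = 0.37852/1.55814 = 0.2429
Extrapolate from 85.5 m to 156.0 m: V₃ = 23.8 × (156.0/85.5)^0.2429 = 23.8 × 1.1573 = 27.5436 m/s

27.54 m/s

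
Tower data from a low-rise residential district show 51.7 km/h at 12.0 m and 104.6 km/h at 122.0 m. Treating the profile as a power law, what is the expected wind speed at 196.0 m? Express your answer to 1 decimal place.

First find α: α = ln(V₂/V₁)/ln(z₂/z₁) = ln(104.6/51.7)/ln(122.0/12.0) = 0.70469/2.31911 = 0.3039
Extrapolate from 122.0 m to 196.0 m: V₃ = 104.6 × (196.0/122.0)^0.3039 = 104.6 × 1.1550 = 120.8079 km/h

120.8 km/h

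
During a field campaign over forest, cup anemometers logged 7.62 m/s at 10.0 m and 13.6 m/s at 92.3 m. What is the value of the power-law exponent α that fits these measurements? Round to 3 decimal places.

α ≈ 0.261

Power law: V₂/V₁ = (z₂/z₁)^α ⇒ α = ln(V₂/V₁) / ln(z₂/z₁)
α = ln(13.6/7.62) / ln(92.3/10.0) = ln(1.7848) / ln(9.2300)
  = 0.57929 / 2.22246 = 0.26065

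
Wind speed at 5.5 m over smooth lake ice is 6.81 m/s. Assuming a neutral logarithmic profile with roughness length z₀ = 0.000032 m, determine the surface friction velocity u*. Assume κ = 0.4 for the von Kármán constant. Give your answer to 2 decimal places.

Log law: V(z) = (u*/κ) · ln(z/z₀) ⇒ u* = κ · V / ln(z/z₀)
u* = 0.4 × 6.81 / ln(5.5/0.000032) = 0.4 × 6.81 / 12.0545
   = 2.7240 / 12.0545 = 0.2260 m/s

u* ≈ 0.23 m/s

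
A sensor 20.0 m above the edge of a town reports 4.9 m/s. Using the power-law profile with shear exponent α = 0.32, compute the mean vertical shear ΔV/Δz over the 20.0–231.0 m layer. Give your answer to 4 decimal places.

0.0276 m/s/m

Power law: V₂ = V₁ · (z₂/z₁)^α = 4.9 × (11.5500)^0.32 = 10.7207 m/s
ΔV/Δz = (10.7207 − 4.9)/(231.0 − 20.0) = 5.8207/211.0000 = 0.02759 m/s/m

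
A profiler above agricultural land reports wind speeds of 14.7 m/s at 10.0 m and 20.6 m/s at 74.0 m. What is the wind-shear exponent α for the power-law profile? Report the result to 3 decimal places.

Power law: V₂/V₁ = (z₂/z₁)^α ⇒ α = ln(V₂/V₁) / ln(z₂/z₁)
α = ln(20.6/14.7) / ln(74.0/10.0) = ln(1.4014) / ln(7.4000)
  = 0.33744 / 2.00148 = 0.16860

α ≈ 0.169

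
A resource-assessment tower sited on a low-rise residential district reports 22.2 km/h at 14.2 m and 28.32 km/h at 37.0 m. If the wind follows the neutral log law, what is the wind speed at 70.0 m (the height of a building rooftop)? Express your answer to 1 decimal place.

Log law: V ∝ ln(z/z₀). From the pair, with r = V₁/V₂ = 0.78390,
ln z₀ = (ln z₁ − r·ln z₂)/(1 − r) = (2.6532 − 0.78390×3.6109)/0.21610 = -0.8207 → z₀ = 0.4401 m
V₃ = V₁ · ln(z₃/z₀)/ln(z₁/z₀) = 22.2 × 5.0692/3.4739 = 32.3944 km/h

32.4 km/h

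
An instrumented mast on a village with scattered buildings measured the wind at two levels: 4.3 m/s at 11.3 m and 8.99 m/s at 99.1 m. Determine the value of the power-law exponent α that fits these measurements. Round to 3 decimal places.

α ≈ 0.340

Power law: V₂/V₁ = (z₂/z₁)^α ⇒ α = ln(V₂/V₁) / ln(z₂/z₁)
α = ln(8.99/4.3) / ln(99.1/11.3) = ln(2.0907) / ln(8.7699)
  = 0.73750 / 2.17133 = 0.33965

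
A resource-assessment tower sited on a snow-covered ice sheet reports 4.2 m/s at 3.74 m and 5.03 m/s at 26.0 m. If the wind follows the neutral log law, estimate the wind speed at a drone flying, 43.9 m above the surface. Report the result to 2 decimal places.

5.25 m/s

Log law: V ∝ ln(z/z₀). From the pair, with r = V₁/V₂ = 0.83499,
ln z₀ = (ln z₁ − r·ln z₂)/(1 − r) = (1.3191 − 0.83499×3.2581)/0.16501 = -8.4928 → z₀ = 0.0002049 m
V₃ = V₁ · ln(z₃/z₀)/ln(z₁/z₀) = 4.2 × 12.2747/9.8119 = 5.2542 m/s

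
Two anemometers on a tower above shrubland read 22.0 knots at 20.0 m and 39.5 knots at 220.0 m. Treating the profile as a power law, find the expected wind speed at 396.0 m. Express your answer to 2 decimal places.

45.59 knots

First find α: α = ln(V₂/V₁)/ln(z₂/z₁) = ln(39.5/22.0)/ln(220.0/20.0) = 0.58526/2.39790 = 0.2441
Extrapolate from 220.0 m to 396.0 m: V₃ = 39.5 × (396.0/220.0)^0.2441 = 39.5 × 1.1543 = 45.5934 knots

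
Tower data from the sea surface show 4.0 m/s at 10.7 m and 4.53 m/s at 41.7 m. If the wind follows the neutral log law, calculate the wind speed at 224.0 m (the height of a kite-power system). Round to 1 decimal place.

Log law: V ∝ ln(z/z₀). From the pair, with r = V₁/V₂ = 0.88300,
ln z₀ = (ln z₁ − r·ln z₂)/(1 − r) = (2.3702 − 0.88300×3.7305)/0.11700 = -7.8958 → z₀ = 0.0003723 m
V₃ = V₁ · ln(z₃/z₀)/ln(z₁/z₀) = 4.0 × 13.3075/10.2661 = 5.1850 m/s

5.2 m/s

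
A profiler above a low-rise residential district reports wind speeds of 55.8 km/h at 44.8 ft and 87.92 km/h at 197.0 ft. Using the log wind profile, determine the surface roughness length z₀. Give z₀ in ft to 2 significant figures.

Log law: V(z) ∝ ln(z/z₀). With r = V₁/V₂ = 55.8/87.92 = 0.63467,
r · ln(z₂/z₀) = ln(z₁/z₀) ⇒ ln z₀ = (ln z₁ − r·ln z₂)/(1 − r)
ln z₀ = (3.80221 − 0.63467×5.28320) / 0.36533 = 1.2294
z₀ = exp(1.2294) = 3.419 ft

z₀ ≈ 3.4 ft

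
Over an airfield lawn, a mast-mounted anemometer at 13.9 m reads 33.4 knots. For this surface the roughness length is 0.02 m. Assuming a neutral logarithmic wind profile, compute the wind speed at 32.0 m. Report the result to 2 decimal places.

37.66 knots

Log law: V(z) ∝ ln(z/z₀), so V₂/V₁ = ln(z₂/z₀) / ln(z₁/z₀).
ln(32.0/0.02) = 7.3778, ln(13.9/0.02) = 6.5439
V₂ = 33.4 × 7.3778/6.5439 = 33.4 × 1.1274 = 37.6559 knots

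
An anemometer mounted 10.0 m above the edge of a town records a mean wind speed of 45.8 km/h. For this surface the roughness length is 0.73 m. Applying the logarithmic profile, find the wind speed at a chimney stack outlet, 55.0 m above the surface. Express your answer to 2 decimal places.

Log law: V(z) ∝ ln(z/z₀), so V₂/V₁ = ln(z₂/z₀) / ln(z₁/z₀).
ln(55.0/0.73) = 4.3220, ln(10.0/0.73) = 2.6173
V₂ = 45.8 × 4.3220/2.6173 = 45.8 × 1.6513 = 75.6313 km/h

75.63 km/h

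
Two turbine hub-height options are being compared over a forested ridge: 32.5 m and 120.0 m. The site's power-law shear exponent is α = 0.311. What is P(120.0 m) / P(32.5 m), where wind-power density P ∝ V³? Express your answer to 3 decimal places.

Speed ratio: V_B/V_A = (z_B/z_A)^α = (120.0/32.5)^0.311 = (3.6923)^0.311 = 1.50117
Power-density ratio: P_B/P_A = (V_B/V_A)³ = (1.50117)³ = 3.38290

3.383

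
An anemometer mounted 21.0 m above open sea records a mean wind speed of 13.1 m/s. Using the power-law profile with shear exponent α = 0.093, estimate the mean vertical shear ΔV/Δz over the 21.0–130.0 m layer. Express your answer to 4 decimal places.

Power law: V₂ = V₁ · (z₂/z₁)^α = 13.1 × (6.1905)^0.093 = 15.5204 m/s
ΔV/Δz = (15.5204 − 13.1)/(130.0 − 21.0) = 2.4204/109.0000 = 0.02221 m/s/m

0.0222 m/s/m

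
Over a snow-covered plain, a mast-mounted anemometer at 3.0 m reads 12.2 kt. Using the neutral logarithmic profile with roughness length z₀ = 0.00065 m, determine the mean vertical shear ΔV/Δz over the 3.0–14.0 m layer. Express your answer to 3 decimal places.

Log law: V₂ = V₁ · ln(z₂/z₀)/ln(z₁/z₀) = 12.2 × 9.9776/8.4372 = 14.4275 kt
ΔV/Δz = (14.4275 − 12.2)/(14.0 − 3.0) = 2.2275/11.0000 = 0.20250 kt/m

0.202 kt/m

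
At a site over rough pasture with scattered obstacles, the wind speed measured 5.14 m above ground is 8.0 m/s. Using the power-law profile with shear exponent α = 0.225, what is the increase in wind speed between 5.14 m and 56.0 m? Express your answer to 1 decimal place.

5.7 m/s

Power law: V₂ = V₁ · (z₂/z₁)^α = 8.0 × (10.8949)^0.225 = 13.6920 m/s
ΔV = 13.6920 − 8.0 = 5.6920 m/s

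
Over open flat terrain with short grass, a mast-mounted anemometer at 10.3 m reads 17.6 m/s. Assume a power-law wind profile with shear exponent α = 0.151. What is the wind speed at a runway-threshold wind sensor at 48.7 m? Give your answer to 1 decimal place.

22.3 m/s

Power-law profile: V₂ = V₁ · (z₂/z₁)^α
V₂ = 17.6 × (48.7/10.3)^0.151 = 17.6 × (4.7282)^0.151
    = 17.6 × 1.2644 = 22.2531 m/s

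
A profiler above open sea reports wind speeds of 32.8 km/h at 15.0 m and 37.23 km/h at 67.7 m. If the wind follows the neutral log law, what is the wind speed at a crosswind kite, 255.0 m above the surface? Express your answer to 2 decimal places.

Log law: V ∝ ln(z/z₀). From the pair, with r = V₁/V₂ = 0.88101,
ln z₀ = (ln z₁ − r·ln z₂)/(1 − r) = (2.7081 − 0.88101×4.2151)/0.11899 = -8.4501 → z₀ = 0.0002139 m
V₃ = V₁ · ln(z₃/z₀)/ln(z₁/z₀) = 32.8 × 13.9914/11.1582 = 41.1284 km/h

41.13 km/h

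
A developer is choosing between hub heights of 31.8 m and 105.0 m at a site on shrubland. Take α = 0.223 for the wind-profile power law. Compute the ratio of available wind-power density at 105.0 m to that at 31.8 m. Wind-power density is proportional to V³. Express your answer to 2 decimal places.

2.22

Speed ratio: V_B/V_A = (z_B/z_A)^α = (105.0/31.8)^0.223 = (3.3019)^0.223 = 1.30522
Power-density ratio: P_B/P_A = (V_B/V_A)³ = (1.30522)³ = 2.22358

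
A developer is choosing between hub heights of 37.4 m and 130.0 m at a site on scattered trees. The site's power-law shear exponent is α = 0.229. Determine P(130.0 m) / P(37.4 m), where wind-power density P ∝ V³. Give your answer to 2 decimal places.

Speed ratio: V_B/V_A = (z_B/z_A)^α = (130.0/37.4)^0.229 = (3.4759)^0.229 = 1.33016
Power-density ratio: P_B/P_A = (V_B/V_A)³ = (1.33016)³ = 2.35351

2.35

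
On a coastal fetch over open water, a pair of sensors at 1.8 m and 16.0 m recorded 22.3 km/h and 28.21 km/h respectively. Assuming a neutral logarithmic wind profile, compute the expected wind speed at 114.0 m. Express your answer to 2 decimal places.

Log law: V ∝ ln(z/z₀). From the pair, with r = V₁/V₂ = 0.79050,
ln z₀ = (ln z₁ − r·ln z₂)/(1 − r) = (0.5878 − 0.79050×2.7726)/0.20950 = -7.6561 → z₀ = 0.0004732 m
V₃ = V₁ · ln(z₃/z₀)/ln(z₁/z₀) = 22.3 × 12.3923/8.2438 = 33.5217 km/h

33.52 km/h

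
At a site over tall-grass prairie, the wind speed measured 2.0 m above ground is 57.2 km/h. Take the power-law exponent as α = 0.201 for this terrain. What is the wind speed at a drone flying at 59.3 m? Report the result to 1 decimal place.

113.1 km/h

Power-law profile: V₂ = V₁ · (z₂/z₁)^α
V₂ = 57.2 × (59.3/2.0)^0.201 = 57.2 × (29.6500)^0.201
    = 57.2 × 1.9764 = 113.0506 km/h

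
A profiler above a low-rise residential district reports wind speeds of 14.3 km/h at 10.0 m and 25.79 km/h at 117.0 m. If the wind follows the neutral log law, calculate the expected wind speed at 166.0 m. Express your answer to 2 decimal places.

27.42 km/h

Log law: V ∝ ln(z/z₀). From the pair, with r = V₁/V₂ = 0.55448,
ln z₀ = (ln z₁ − r·ln z₂)/(1 − r) = (2.3026 − 0.55448×4.7622)/0.44552 = -0.7585 → z₀ = 0.4684 m
V₃ = V₁ · ln(z₃/z₀)/ln(z₁/z₀) = 14.3 × 5.8705/3.0611 = 27.4242 km/h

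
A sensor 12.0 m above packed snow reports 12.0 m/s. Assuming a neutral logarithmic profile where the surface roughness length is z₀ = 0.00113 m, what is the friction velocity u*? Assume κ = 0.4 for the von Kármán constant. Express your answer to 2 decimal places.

Log law: V(z) = (u*/κ) · ln(z/z₀) ⇒ u* = κ · V / ln(z/z₀)
u* = 0.4 × 12.0 / ln(12.0/0.00113) = 0.4 × 12.0 / 9.2704
   = 4.8000 / 9.2704 = 0.5178 m/s

u* ≈ 0.52 m/s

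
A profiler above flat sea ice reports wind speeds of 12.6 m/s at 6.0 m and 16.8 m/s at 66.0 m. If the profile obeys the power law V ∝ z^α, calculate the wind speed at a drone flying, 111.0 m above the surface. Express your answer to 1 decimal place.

First find α: α = ln(V₂/V₁)/ln(z₂/z₁) = ln(16.8/12.6)/ln(66.0/6.0) = 0.28768/2.39790 = 0.1200
Extrapolate from 66.0 m to 111.0 m: V₃ = 16.8 × (111.0/66.0)^0.1200 = 16.8 × 1.0644 = 17.8812 m/s

17.9 m/s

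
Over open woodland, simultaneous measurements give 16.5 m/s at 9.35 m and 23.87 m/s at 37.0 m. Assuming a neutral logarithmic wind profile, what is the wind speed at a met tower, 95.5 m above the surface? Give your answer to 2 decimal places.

28.95 m/s

Log law: V ∝ ln(z/z₀). From the pair, with r = V₁/V₂ = 0.69124,
ln z₀ = (ln z₁ − r·ln z₂)/(1 − r) = (2.2354 − 0.69124×3.6109)/0.30876 = -0.8442 → z₀ = 0.4299 m
V₃ = V₁ · ln(z₃/z₀)/ln(z₁/z₀) = 16.5 × 5.4033/3.0796 = 28.9504 m/s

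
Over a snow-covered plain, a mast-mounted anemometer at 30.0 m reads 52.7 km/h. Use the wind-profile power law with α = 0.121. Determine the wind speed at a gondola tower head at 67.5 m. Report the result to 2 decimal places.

58.13 km/h

Power-law profile: V₂ = V₁ · (z₂/z₁)^α
V₂ = 52.7 × (67.5/30.0)^0.121 = 52.7 × (2.2500)^0.121
    = 52.7 × 1.1031 = 58.1333 km/h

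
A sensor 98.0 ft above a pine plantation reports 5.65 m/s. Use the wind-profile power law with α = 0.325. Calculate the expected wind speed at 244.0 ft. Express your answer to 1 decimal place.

Power-law profile: V₂ = V₁ · (z₂/z₁)^α
V₂ = 5.65 × (244.0/98.0)^0.325 = 5.65 × (2.4898)^0.325
    = 5.65 × 1.3451 = 7.5998 m/s

7.6 m/s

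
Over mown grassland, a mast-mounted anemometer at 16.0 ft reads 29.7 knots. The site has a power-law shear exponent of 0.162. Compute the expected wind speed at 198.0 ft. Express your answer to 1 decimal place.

44.6 knots

Power-law profile: V₂ = V₁ · (z₂/z₁)^α
V₂ = 29.7 × (198.0/16.0)^0.162 = 29.7 × (12.3750)^0.162
    = 29.7 × 1.5031 = 44.6425 knots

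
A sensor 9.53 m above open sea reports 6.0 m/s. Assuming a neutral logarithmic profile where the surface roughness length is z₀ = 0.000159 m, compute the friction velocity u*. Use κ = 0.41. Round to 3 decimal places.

u* ≈ 0.224 m/s

Log law: V(z) = (u*/κ) · ln(z/z₀) ⇒ u* = κ · V / ln(z/z₀)
u* = 0.41 × 6.0 / ln(9.53/0.000159) = 0.41 × 6.0 / 11.0011
   = 2.4600 / 11.0011 = 0.2236 m/s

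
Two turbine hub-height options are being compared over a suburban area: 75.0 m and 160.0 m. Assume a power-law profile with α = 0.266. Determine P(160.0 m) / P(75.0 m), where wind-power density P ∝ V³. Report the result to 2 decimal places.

Speed ratio: V_B/V_A = (z_B/z_A)^α = (160.0/75.0)^0.266 = (2.1333)^0.266 = 1.22329
Power-density ratio: P_B/P_A = (V_B/V_A)³ = (1.22329)³ = 1.83058

1.83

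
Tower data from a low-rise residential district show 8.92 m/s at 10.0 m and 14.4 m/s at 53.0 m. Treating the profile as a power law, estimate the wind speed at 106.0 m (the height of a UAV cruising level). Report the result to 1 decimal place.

First find α: α = ln(V₂/V₁)/ln(z₂/z₁) = ln(14.4/8.92)/ln(53.0/10.0) = 0.47893/1.66771 = 0.2872
Extrapolate from 53.0 m to 106.0 m: V₃ = 14.4 × (106.0/53.0)^0.2872 = 14.4 × 1.2203 = 17.5716 m/s

17.6 m/s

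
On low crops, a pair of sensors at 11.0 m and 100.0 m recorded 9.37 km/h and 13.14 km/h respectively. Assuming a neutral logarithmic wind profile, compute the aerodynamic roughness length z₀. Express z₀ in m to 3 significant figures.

Log law: V(z) ∝ ln(z/z₀). With r = V₁/V₂ = 9.37/13.14 = 0.71309,
r · ln(z₂/z₀) = ln(z₁/z₀) ⇒ ln z₀ = (ln z₁ − r·ln z₂)/(1 − r)
ln z₀ = (2.39790 − 0.71309×4.60517) / 0.28691 = -3.0881
z₀ = exp(-3.0881) = 0.04559 m

z₀ ≈ 0.0456 m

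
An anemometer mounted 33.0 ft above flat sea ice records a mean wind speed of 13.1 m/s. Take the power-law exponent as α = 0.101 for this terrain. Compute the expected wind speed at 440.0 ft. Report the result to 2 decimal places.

17.02 m/s

Power-law profile: V₂ = V₁ · (z₂/z₁)^α
V₂ = 13.1 × (440.0/33.0)^0.101 = 13.1 × (13.3333)^0.101
    = 13.1 × 1.2990 = 17.0173 m/s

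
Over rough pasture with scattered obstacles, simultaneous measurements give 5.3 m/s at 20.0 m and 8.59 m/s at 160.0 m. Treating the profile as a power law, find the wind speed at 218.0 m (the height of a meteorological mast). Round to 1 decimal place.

First find α: α = ln(V₂/V₁)/ln(z₂/z₁) = ln(8.59/5.3)/ln(160.0/20.0) = 0.48289/2.07944 = 0.2322
Extrapolate from 160.0 m to 218.0 m: V₃ = 8.59 × (218.0/160.0)^0.2322 = 8.59 × 1.0745 = 9.2297 m/s

9.2 m/s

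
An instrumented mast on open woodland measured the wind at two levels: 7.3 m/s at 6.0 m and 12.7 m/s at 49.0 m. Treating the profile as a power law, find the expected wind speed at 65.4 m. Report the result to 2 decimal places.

13.70 m/s

First find α: α = ln(V₂/V₁)/ln(z₂/z₁) = ln(12.7/7.3)/ln(49.0/6.0) = 0.55373/2.10006 = 0.2637
Extrapolate from 49.0 m to 65.4 m: V₃ = 12.7 × (65.4/49.0)^0.2637 = 12.7 × 1.0791 = 13.7045 m/s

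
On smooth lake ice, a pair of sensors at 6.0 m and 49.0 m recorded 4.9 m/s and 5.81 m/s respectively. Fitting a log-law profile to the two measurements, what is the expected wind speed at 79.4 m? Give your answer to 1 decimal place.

Log law: V ∝ ln(z/z₀). From the pair, with r = V₁/V₂ = 0.84337,
ln z₀ = (ln z₁ − r·ln z₂)/(1 − r) = (1.7918 − 0.84337×3.8918)/0.15663 = -9.5163 → z₀ = 0.00007364 m
V₃ = V₁ · ln(z₃/z₀)/ln(z₁/z₀) = 4.9 × 13.8908/11.3080 = 6.0192 m/s

6.0 m/s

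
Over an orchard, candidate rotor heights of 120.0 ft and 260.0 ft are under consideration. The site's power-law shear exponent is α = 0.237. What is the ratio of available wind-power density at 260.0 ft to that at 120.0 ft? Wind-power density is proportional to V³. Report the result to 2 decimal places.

1.73

Speed ratio: V_B/V_A = (z_B/z_A)^α = (260.0/120.0)^0.237 = (2.1667)^0.237 = 1.20111
Power-density ratio: P_B/P_A = (V_B/V_A)³ = (1.20111)³ = 1.73280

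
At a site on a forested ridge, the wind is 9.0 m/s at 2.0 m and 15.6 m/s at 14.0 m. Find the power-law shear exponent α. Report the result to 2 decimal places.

α ≈ 0.28

Power law: V₂/V₁ = (z₂/z₁)^α ⇒ α = ln(V₂/V₁) / ln(z₂/z₁)
α = ln(15.6/9.0) / ln(14.0/2.0) = ln(1.7333) / ln(7.0000)
  = 0.55005 / 1.94591 = 0.28267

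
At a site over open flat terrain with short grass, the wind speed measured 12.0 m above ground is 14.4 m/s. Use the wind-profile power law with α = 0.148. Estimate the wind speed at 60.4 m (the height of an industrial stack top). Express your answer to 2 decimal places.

18.29 m/s

Power-law profile: V₂ = V₁ · (z₂/z₁)^α
V₂ = 14.4 × (60.4/12.0)^0.148 = 14.4 × (5.0333)^0.148
    = 14.4 × 1.2702 = 18.2910 m/s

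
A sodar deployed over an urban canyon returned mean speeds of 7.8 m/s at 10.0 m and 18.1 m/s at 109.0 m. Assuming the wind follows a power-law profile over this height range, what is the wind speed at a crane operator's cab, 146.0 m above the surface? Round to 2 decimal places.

First find α: α = ln(V₂/V₁)/ln(z₂/z₁) = ln(18.1/7.8)/ln(109.0/10.0) = 0.84179/2.38876 = 0.3524
Extrapolate from 109.0 m to 146.0 m: V₃ = 18.1 × (146.0/109.0)^0.3524 = 18.1 × 1.1085 = 20.0635 m/s

20.06 m/s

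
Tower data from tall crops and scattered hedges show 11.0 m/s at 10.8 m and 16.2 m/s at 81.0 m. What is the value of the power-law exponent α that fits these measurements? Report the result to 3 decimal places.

α ≈ 0.192

Power law: V₂/V₁ = (z₂/z₁)^α ⇒ α = ln(V₂/V₁) / ln(z₂/z₁)
α = ln(16.2/11.0) / ln(81.0/10.8) = ln(1.4727) / ln(7.5000)
  = 0.38712 / 2.01490 = 0.19213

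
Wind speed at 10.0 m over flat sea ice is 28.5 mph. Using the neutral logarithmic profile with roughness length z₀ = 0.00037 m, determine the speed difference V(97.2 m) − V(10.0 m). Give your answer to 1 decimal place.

Log law: V₂ = V₁ · ln(z₂/z₀)/ln(z₁/z₀) = 28.5 × 12.4788/10.2046 = 34.8515 mph
ΔV = 34.8515 − 28.5 = 6.3515 mph

6.4 mph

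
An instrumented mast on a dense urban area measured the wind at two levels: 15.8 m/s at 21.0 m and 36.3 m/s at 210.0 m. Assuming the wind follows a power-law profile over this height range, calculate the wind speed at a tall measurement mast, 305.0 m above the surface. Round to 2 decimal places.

First find α: α = ln(V₂/V₁)/ln(z₂/z₁) = ln(36.3/15.8)/ln(210.0/21.0) = 0.83181/2.30259 = 0.3612
Extrapolate from 210.0 m to 305.0 m: V₃ = 36.3 × (305.0/210.0)^0.3612 = 36.3 × 1.1443 = 41.5392 m/s

41.54 m/s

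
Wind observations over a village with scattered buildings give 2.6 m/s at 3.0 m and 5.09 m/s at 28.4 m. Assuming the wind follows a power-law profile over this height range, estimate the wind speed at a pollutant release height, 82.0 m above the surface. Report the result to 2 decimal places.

6.99 m/s

First find α: α = ln(V₂/V₁)/ln(z₂/z₁) = ln(5.09/2.6)/ln(28.4/3.0) = 0.67177/2.24778 = 0.2989
Extrapolate from 28.4 m to 82.0 m: V₃ = 5.09 × (82.0/28.4)^0.2989 = 5.09 × 1.3728 = 6.9878 m/s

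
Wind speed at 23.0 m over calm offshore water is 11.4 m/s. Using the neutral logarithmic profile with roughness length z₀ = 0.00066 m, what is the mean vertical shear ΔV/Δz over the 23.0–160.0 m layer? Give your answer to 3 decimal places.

0.015 m/s/m

Log law: V₂ = V₁ · ln(z₂/z₀)/ln(z₁/z₀) = 11.4 × 12.3984/10.4588 = 13.5142 m/s
ΔV/Δz = (13.5142 − 11.4)/(160.0 − 23.0) = 2.1142/137.0000 = 0.01543 m/s/m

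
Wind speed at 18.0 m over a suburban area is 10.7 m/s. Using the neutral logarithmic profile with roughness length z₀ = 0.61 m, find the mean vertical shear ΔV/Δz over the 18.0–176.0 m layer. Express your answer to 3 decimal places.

Log law: V₂ = V₁ · ln(z₂/z₀)/ln(z₁/z₀) = 10.7 × 5.6648/3.3847 = 17.9082 m/s
ΔV/Δz = (17.9082 − 10.7)/(176.0 − 18.0) = 7.2082/158.0000 = 0.04562 m/s/m

0.046 m/s/m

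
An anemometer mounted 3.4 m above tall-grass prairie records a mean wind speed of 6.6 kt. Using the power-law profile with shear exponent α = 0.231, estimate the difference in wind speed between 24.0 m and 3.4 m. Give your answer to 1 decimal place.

3.8 kt

Power law: V₂ = V₁ · (z₂/z₁)^α = 6.6 × (7.0588)^0.231 = 10.3658 kt
ΔV = 10.3658 − 6.6 = 3.7658 kt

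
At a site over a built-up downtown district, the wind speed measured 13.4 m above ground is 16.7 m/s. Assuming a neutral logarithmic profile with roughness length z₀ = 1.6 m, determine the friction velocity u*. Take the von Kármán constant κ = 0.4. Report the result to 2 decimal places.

Log law: V(z) = (u*/κ) · ln(z/z₀) ⇒ u* = κ · V / ln(z/z₀)
u* = 0.4 × 16.7 / ln(13.4/1.6) = 0.4 × 16.7 / 2.1253
   = 6.6800 / 2.1253 = 3.1432 m/s

u* ≈ 3.14 m/s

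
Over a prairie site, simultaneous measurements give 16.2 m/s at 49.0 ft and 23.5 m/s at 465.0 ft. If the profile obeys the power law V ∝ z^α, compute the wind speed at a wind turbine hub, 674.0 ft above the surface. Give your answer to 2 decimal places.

24.99 m/s

First find α: α = ln(V₂/V₁)/ln(z₂/z₁) = ln(23.5/16.2)/ln(465.0/49.0) = 0.37199/2.25022 = 0.1653
Extrapolate from 465.0 ft to 674.0 ft: V₃ = 23.5 × (674.0/465.0)^0.1653 = 23.5 × 1.0633 = 24.9872 m/s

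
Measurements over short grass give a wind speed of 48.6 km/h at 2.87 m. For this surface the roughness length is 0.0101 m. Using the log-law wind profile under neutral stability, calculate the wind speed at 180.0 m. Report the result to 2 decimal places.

84.20 km/h

Log law: V(z) ∝ ln(z/z₀), so V₂/V₁ = ln(z₂/z₀) / ln(z₁/z₀).
ln(180.0/0.0101) = 9.7882, ln(2.87/0.0101) = 5.6495
V₂ = 48.6 × 9.7882/5.6495 = 48.6 × 1.7326 = 84.2026 km/h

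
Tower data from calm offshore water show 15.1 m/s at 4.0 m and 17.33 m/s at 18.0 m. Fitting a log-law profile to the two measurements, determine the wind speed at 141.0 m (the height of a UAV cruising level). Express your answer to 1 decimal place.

Log law: V ∝ ln(z/z₀). From the pair, with r = V₁/V₂ = 0.87132,
ln z₀ = (ln z₁ − r·ln z₂)/(1 − r) = (1.3863 − 0.87132×2.8904)/0.12868 = -8.7983 → z₀ = 0.0001510 m
V₃ = V₁ · ln(z₃/z₀)/ln(z₁/z₀) = 15.1 × 13.7470/10.1846 = 20.3818 m/s

20.4 m/s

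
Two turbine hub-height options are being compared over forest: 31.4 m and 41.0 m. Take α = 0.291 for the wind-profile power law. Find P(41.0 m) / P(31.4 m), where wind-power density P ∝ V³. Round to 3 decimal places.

1.262

Speed ratio: V_B/V_A = (z_B/z_A)^α = (41.0/31.4)^0.291 = (1.3057)^0.291 = 1.08072
Power-density ratio: P_B/P_A = (V_B/V_A)³ = (1.08072)³ = 1.26224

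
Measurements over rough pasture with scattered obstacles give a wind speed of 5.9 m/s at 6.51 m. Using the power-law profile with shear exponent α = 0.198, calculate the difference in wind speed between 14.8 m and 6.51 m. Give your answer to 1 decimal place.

Power law: V₂ = V₁ · (z₂/z₁)^α = 5.9 × (2.2734)^0.198 = 6.9418 m/s
ΔV = 6.9418 − 5.9 = 1.0418 m/s

1.0 m/s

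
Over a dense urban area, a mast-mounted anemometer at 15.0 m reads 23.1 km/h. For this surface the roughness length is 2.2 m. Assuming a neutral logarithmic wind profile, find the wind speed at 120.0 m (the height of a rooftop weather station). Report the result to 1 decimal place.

Log law: V(z) ∝ ln(z/z₀), so V₂/V₁ = ln(z₂/z₀) / ln(z₁/z₀).
ln(120.0/2.2) = 3.9990, ln(15.0/2.2) = 1.9196
V₂ = 23.1 × 3.9990/1.9196 = 23.1 × 2.0833 = 48.1236 km/h

48.1 km/h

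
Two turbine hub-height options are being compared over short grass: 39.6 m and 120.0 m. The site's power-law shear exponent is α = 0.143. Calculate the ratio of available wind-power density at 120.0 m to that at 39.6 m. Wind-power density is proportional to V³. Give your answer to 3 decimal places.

Speed ratio: V_B/V_A = (z_B/z_A)^α = (120.0/39.6)^0.143 = (3.0303)^0.143 = 1.17180
Power-density ratio: P_B/P_A = (V_B/V_A)³ = (1.17180)³ = 1.60901

1.609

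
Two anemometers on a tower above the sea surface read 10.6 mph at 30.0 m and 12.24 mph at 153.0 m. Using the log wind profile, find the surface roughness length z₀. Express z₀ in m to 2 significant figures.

z₀ ≈ 0.00080 m

Log law: V(z) ∝ ln(z/z₀). With r = V₁/V₂ = 10.6/12.24 = 0.86601,
r · ln(z₂/z₀) = ln(z₁/z₀) ⇒ ln z₀ = (ln z₁ − r·ln z₂)/(1 − r)
ln z₀ = (3.40120 − 0.86601×5.03044) / 0.13399 = -7.1293
z₀ = exp(-7.1293) = 0.0008013 m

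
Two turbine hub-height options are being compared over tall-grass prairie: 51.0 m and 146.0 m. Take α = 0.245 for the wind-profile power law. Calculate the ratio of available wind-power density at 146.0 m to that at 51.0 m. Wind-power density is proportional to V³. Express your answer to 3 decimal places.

2.166

Speed ratio: V_B/V_A = (z_B/z_A)^α = (146.0/51.0)^0.245 = (2.8627)^0.245 = 1.29393
Power-density ratio: P_B/P_A = (V_B/V_A)³ = (1.29393)³ = 2.16638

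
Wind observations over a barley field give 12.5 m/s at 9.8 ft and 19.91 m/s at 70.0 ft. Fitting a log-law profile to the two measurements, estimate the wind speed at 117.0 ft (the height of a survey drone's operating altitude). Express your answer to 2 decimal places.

21.85 m/s

Log law: V ∝ ln(z/z₀). From the pair, with r = V₁/V₂ = 0.62783,
ln z₀ = (ln z₁ − r·ln z₂)/(1 − r) = (2.2824 − 0.62783×4.2485)/0.37217 = -1.0343 → z₀ = 0.3555 ft
V₃ = V₁ · ln(z₃/z₀)/ln(z₁/z₀) = 12.5 × 5.7964/3.3167 = 21.8460 m/s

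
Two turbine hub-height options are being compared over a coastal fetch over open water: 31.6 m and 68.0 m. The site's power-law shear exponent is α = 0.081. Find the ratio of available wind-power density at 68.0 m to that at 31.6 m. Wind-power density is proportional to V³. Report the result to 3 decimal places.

1.205

Speed ratio: V_B/V_A = (z_B/z_A)^α = (68.0/31.6)^0.081 = (2.1519)^0.081 = 1.06404
Power-density ratio: P_B/P_A = (V_B/V_A)³ = (1.06404)³ = 1.20469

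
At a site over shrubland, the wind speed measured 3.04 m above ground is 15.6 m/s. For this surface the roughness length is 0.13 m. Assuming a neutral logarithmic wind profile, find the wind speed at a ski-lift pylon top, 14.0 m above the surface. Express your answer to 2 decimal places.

23.16 m/s

Log law: V(z) ∝ ln(z/z₀), so V₂/V₁ = ln(z₂/z₀) / ln(z₁/z₀).
ln(14.0/0.13) = 4.6793, ln(3.04/0.13) = 3.1521
V₂ = 15.6 × 4.6793/3.1521 = 15.6 × 1.4845 = 23.1583 m/s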